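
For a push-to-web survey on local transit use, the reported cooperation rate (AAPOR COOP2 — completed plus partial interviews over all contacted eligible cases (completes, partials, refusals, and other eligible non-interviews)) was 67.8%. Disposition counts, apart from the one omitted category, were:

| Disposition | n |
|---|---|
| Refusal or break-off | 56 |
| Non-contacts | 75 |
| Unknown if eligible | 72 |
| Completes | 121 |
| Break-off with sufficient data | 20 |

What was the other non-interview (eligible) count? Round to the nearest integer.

11

Top: 121 + 20 = 141
COOP2 = 141 / D = 0.678
D = 141 / 0.678 = 208.0
Rest of base = 197
other non-interview (eligible) = 208.0 − 197 ≈ 11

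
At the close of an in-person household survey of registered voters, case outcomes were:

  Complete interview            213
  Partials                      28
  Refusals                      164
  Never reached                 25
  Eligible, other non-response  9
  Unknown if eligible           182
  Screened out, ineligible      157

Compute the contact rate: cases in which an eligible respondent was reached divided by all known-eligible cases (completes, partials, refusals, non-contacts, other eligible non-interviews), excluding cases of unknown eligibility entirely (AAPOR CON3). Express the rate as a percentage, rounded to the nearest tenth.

94.3%

Numerator → 213 + 28 + 164 + 9 = 414
Denominator → 213 + 28 + 164 + 25 + 9 = 439
CON3 = 414 / 439 = 0.9431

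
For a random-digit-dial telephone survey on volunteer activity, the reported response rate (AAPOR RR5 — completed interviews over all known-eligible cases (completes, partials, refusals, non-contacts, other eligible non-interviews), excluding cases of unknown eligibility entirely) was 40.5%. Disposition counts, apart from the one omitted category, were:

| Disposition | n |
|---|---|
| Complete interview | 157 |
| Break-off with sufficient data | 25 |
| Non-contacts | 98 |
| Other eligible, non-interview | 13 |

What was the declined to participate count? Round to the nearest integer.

95

RR5 = 157 / D = 0.405
D = 157 / 0.405 = 387.7
Rest of base = 293
declined to participate = 387.7 − 293 ≈ 95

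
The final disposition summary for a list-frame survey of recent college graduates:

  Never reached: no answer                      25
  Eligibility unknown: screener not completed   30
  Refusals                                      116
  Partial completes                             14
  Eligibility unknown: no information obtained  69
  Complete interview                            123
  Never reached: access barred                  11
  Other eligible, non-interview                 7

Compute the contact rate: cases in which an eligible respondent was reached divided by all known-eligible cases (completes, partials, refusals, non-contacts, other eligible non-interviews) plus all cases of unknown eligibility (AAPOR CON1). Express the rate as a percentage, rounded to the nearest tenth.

65.8%

Never reached = 25 + 11 = 36
Unknown if eligible = 30 + 69 = 99
Top = 123 + 14 + 116 + 7 = 260
Denominator = 123 + 14 + 116 + 36 + 7 + 99 = 395
CON1 = 260 / 395 = 0.6582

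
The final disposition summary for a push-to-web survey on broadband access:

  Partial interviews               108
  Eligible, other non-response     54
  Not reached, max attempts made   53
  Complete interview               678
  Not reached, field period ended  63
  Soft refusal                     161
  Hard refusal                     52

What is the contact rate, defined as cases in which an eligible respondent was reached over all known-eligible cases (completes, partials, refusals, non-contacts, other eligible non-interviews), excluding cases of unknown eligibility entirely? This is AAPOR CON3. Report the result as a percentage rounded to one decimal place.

90.1%

Declined to participate = 52 + 161 = 213
No answer / not reached = 63 + 53 = 116
Numerator = 678 + 108 + 213 + 54 = 1053
Denominator = 678 + 108 + 213 + 116 + 54 = 1169
CON3 = 1053 / 1169 = 0.9008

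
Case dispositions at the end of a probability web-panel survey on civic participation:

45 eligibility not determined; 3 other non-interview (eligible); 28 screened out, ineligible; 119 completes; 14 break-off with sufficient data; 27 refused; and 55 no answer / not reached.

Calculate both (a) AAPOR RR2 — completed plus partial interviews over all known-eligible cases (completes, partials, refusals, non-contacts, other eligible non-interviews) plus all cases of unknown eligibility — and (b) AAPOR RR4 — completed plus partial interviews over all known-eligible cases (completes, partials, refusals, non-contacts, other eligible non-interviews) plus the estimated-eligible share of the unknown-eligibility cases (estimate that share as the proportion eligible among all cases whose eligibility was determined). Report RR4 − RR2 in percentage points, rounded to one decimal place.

1.0

Top → 119 + 14 = 133
Base → 119 + 14 + 27 + 55 + 3 + 45 = 263
RR2 = 133 / 263 = 0.5057
Eligible (known) → 119 + 14 + 27 + 55 + 3 = 218
e = 218 / (218 + 28) = 218 / 246 = 0.8862
e × U → 0.8862 × 45 = 39.88
Base → 218 + 39.88 = 257.88
RR4 = 133 / 257.88 = 0.5157
Difference = 51.57 − 50.57 = 1.00 percentage points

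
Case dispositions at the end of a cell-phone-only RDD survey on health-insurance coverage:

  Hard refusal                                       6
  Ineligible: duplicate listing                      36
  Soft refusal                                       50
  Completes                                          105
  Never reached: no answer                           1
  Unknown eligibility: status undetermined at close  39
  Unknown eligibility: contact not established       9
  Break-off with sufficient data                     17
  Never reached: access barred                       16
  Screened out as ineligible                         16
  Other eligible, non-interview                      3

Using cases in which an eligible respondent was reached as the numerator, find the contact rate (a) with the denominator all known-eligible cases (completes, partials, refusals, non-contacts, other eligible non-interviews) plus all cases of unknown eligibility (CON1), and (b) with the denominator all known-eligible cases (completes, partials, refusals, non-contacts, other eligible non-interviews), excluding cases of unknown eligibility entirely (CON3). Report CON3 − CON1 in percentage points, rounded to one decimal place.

17.8

Refusal or break-off = 6 + 50 = 56
No contact after all attempts = 1 + 16 = 17
Unknown if eligible = 9 + 39 = 48
Screened out, ineligible = 16 + 36 = 52
Numerator = 105 + 17 + 56 + 3 = 181
Base = 105 + 17 + 56 + 17 + 3 + 48 = 246
CON1 = 181 / 246 = 0.7358
Base = 105 + 17 + 56 + 17 + 3 = 198
CON3 = 181 / 198 = 0.9141
Difference = 91.41 − 73.58 = 17.83 percentage points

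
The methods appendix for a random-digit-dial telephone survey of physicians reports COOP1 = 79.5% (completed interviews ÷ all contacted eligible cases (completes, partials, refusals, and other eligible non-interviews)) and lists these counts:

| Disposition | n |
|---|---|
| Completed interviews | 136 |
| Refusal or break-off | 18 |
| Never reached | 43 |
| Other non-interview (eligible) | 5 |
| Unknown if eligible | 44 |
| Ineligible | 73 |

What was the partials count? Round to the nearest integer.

COOP1 = 136 / D = 0.795
D = 136 / 0.795 = 171.1
Remaining denominator categories sum to 159
partials = 171.1 − 159 ≈ 12

12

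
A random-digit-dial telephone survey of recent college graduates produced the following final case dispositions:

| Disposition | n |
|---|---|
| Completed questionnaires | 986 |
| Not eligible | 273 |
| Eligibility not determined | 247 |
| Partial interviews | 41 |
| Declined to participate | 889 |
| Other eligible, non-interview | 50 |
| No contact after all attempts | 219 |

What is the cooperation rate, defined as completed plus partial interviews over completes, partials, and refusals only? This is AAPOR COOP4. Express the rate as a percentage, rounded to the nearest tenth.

Numerator → 986 + 41 = 1027
Base → 986 + 41 + 889 = 1916
COOP4 = 1027 / 1916 = 0.5360

53.6%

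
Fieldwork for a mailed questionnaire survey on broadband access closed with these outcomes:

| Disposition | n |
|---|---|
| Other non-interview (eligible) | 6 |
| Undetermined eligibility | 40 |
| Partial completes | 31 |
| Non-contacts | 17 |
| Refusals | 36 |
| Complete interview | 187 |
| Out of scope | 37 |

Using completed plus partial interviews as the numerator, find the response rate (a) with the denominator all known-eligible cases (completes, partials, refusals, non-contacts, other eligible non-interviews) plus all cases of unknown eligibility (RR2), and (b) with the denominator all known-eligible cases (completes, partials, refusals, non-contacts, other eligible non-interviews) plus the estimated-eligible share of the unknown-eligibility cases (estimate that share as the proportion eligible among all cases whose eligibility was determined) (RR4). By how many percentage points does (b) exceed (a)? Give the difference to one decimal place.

Num → 187 + 31 = 218
Denom → 187 + 31 + 36 + 17 + 6 + 40 = 317
RR2 = 218 / 317 = 0.6877
Known eligible → 187 + 31 + 36 + 17 + 6 = 277
e = 277 / (277 + 37) = 277 / 314 = 0.8822
e × U → 0.8822 × 40 = 35.29
Denom → 277 + 35.29 = 312.29
RR4 = 218 / 312.29 = 0.6981
Difference = 69.81 − 68.77 = 1.04 percentage points

1.0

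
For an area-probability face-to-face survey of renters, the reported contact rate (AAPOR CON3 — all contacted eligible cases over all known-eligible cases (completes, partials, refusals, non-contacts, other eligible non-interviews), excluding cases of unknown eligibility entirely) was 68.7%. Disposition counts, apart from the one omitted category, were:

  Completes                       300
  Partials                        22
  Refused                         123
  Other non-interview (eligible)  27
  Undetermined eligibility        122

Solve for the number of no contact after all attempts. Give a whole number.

215

Numerator → 300 + 22 + 123 + 27 = 472
CON3 = 472 / D = 0.687
D = 472 / 0.687 = 687.0
Remaining denominator categories sum to 472
no contact after all attempts = 687.0 − 472 ≈ 215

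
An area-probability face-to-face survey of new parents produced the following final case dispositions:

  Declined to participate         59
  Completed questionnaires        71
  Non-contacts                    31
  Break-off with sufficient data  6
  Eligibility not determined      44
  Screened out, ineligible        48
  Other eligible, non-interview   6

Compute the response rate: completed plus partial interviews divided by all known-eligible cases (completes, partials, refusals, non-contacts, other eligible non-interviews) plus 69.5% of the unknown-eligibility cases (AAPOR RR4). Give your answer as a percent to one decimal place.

Numerator: 71 + 6 = 77
Eligible (known): 71 + 6 + 59 + 31 + 6 = 173
e × U: 0.6950 × 44 = 30.58
Denom: 173 + 30.58 = 203.58
RR4 = 77 / 203.58 = 0.3782

37.8%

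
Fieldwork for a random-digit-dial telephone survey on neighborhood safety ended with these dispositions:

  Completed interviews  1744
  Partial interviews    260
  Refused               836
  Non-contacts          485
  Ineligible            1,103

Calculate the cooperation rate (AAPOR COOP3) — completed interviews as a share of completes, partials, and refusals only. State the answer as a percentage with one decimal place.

Num = 1744
Denominator = 1744 + 260 + 836 = 2840
COOP3 = 1744 / 2840 = 0.6141

61.4%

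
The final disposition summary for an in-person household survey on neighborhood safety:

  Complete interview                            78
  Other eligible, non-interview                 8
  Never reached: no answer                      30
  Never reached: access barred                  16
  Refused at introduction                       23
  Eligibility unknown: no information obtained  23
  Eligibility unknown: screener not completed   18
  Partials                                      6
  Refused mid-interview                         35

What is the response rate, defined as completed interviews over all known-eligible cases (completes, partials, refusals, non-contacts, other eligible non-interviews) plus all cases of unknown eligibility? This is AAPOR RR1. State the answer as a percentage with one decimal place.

32.9%

Refused = 23 + 35 = 58
No contact after all attempts = 30 + 16 = 46
Eligibility not determined = 18 + 23 = 41
Numerator: 78
Denominator: 78 + 6 + 58 + 46 + 8 + 41 = 237
RR1 = 78 / 237 = 0.3291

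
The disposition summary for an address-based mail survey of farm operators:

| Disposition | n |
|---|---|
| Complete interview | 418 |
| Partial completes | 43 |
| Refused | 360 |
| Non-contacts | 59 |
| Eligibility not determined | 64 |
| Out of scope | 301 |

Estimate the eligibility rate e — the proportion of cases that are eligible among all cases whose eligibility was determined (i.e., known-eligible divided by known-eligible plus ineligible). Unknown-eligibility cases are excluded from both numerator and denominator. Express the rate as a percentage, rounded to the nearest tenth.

74.5%

Determined eligible → 418 + 43 + 360 + 59 = 880
e = 880 / (880 + 301) = 880 / 1181 = 0.7451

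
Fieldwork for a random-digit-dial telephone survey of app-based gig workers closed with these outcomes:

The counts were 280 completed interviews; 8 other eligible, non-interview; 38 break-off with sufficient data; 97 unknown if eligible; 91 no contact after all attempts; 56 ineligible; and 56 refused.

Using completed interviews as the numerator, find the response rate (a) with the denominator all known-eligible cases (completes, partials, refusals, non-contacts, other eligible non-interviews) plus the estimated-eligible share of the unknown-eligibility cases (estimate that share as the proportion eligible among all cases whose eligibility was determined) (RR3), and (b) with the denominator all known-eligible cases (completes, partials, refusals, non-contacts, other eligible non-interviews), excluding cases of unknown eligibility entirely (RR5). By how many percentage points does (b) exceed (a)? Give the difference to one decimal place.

Top → 280
Eligible (known) → 280 + 38 + 56 + 91 + 8 = 473
e = 473 / (473 + 56) = 473 / 529 = 0.8941
Estimated eligible among unknowns → 0.8941 × 97 = 86.73
Denominator → 473 + 86.73 = 559.73
RR3 = 280 / 559.73 = 0.5002
Denominator → 280 + 38 + 56 + 91 + 8 = 473
RR5 = 280 / 473 = 0.5920
Difference = 59.20 − 50.02 = 9.18 percentage points

9.2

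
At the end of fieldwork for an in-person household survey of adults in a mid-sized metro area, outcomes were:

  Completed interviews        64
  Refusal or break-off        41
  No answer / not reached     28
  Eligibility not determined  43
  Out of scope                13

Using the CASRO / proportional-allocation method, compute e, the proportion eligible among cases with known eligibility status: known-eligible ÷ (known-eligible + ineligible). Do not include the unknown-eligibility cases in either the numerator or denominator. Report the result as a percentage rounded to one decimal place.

Eligible (known): 64 + 41 + 28 = 133
e = 133 / (133 + 13) = 133 / 146 = 0.9110

91.1%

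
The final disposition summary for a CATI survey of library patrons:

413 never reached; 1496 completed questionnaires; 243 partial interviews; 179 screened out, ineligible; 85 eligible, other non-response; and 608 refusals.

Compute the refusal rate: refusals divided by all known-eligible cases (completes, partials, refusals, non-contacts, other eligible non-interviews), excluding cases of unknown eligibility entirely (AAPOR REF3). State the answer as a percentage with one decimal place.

21.4%

Numerator: 608
Denominator: 1496 + 243 + 608 + 413 + 85 = 2845
REF3 = 608 / 2845 = 0.2137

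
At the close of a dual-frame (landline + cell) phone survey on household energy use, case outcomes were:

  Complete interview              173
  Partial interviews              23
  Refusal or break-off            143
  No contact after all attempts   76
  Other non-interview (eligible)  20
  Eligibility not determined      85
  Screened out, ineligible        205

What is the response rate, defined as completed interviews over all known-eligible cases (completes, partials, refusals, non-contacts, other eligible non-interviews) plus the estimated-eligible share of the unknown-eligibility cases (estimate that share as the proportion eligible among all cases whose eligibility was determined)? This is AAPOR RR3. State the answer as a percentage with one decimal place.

Numerator = 173
Eligible (known) = 173 + 23 + 143 + 76 + 20 = 435
e = 435 / (435 + 205) = 435 / 640 = 0.6797
e × U = 0.6797 × 85 = 57.77
Denominator = 435 + 57.77 = 492.77
RR3 = 173 / 492.77 = 0.3511

35.1%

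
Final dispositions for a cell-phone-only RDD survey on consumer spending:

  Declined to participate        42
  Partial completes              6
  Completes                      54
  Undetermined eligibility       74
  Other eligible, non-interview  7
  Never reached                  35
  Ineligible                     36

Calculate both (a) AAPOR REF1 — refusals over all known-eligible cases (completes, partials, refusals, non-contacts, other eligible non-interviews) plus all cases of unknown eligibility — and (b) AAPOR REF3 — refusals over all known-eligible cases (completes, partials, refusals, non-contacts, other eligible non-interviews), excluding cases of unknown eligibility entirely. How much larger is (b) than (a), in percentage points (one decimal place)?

9.9

Num → 42
Denom → 54 + 6 + 42 + 35 + 7 + 74 = 218
REF1 = 42 / 218 = 0.1927
Denom → 54 + 6 + 42 + 35 + 7 = 144
REF3 = 42 / 144 = 0.2917
Difference = 29.17 − 19.27 = 9.90 percentage points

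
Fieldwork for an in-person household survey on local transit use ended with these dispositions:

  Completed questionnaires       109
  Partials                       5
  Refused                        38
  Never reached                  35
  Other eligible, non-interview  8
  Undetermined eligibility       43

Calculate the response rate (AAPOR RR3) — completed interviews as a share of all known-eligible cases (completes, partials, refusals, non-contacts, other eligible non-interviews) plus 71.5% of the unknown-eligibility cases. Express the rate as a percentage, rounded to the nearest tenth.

Top = 109
Eligible (known) = 109 + 5 + 38 + 35 + 8 = 195
e × U = 0.7150 × 43 = 30.74
Base = 195 + 30.74 = 225.74
RR3 = 109 / 225.74 = 0.4829

48.3%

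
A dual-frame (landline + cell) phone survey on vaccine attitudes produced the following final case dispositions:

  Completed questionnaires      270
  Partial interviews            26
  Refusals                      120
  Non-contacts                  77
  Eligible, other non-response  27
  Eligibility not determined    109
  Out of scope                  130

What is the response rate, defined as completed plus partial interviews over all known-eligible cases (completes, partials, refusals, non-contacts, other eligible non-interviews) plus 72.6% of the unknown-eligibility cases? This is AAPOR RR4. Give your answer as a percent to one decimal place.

49.4%

Numerator: 270 + 26 = 296
Known eligible: 270 + 26 + 120 + 77 + 27 = 520
e × U: 0.7260 × 109 = 79.13
Denom: 520 + 79.13 = 599.13
RR4 = 296 / 599.13 = 0.4940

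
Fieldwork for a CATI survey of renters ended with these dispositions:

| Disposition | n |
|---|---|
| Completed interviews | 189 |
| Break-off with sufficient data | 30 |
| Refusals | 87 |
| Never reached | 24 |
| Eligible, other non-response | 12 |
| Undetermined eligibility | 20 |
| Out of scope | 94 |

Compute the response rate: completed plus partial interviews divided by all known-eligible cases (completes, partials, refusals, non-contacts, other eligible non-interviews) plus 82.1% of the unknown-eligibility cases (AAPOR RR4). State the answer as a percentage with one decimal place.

Top = 189 + 30 = 219
Determined eligible = 189 + 30 + 87 + 24 + 12 = 342
Eligible share of unknowns = 0.8210 × 20 = 16.42
Denominator = 342 + 16.42 = 358.42
RR4 = 219 / 358.42 = 0.6110

61.1%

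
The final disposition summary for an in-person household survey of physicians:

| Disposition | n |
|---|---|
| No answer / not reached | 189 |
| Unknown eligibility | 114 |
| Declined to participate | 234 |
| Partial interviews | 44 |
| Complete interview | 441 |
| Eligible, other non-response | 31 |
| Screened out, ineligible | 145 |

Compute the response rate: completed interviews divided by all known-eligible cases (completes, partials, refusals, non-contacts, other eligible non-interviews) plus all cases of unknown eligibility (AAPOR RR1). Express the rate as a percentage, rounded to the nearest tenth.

Numerator → 441
Denom → 441 + 44 + 234 + 189 + 31 + 114 = 1053
RR1 = 441 / 1053 = 0.4188

41.9%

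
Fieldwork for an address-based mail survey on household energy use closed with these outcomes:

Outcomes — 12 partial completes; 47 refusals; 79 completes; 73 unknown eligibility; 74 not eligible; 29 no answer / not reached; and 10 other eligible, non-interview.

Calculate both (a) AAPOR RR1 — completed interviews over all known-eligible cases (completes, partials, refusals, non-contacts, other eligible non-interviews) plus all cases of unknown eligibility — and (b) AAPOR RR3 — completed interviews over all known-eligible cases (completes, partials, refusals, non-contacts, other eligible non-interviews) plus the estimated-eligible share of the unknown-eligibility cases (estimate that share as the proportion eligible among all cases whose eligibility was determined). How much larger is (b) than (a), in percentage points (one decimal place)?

3.0

Top → 79
Base → 79 + 12 + 47 + 29 + 10 + 73 = 250
RR1 = 79 / 250 = 0.3160
Determined eligible → 79 + 12 + 47 + 29 + 10 = 177
e = 177 / (177 + 74) = 177 / 251 = 0.7052
Eligible share of unknowns → 0.7052 × 73 = 51.48
Base → 177 + 51.48 = 228.48
RR3 = 79 / 228.48 = 0.3458
Difference = 34.58 − 31.60 = 2.98 percentage points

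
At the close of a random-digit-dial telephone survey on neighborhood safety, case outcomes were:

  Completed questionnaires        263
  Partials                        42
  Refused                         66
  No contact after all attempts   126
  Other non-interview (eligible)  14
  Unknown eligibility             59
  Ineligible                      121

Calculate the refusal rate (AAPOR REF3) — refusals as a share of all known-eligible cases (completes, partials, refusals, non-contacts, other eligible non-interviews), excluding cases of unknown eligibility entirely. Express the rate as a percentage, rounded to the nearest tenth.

12.9%

Numerator → 66
Base → 263 + 42 + 66 + 126 + 14 = 511
REF3 = 66 / 511 = 0.1292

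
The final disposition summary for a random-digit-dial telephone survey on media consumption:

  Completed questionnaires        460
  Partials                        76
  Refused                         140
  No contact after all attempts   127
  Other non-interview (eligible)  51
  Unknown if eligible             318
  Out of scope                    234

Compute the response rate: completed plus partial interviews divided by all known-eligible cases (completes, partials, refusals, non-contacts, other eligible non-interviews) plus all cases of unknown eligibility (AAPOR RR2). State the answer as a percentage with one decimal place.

45.7%

Top: 460 + 76 = 536
Base: 460 + 76 + 140 + 127 + 51 + 318 = 1172
RR2 = 536 / 1172 = 0.4573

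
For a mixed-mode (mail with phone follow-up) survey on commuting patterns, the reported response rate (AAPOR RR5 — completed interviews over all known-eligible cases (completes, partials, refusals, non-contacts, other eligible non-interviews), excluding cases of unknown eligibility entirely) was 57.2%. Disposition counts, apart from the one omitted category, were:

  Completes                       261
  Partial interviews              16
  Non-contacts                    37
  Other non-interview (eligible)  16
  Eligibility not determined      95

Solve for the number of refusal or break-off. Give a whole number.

RR5 = 261 / D = 0.572
D = 261 / 0.572 = 456.3
Other denominator terms total 330
refusal or break-off = 456.3 − 330 ≈ 126

126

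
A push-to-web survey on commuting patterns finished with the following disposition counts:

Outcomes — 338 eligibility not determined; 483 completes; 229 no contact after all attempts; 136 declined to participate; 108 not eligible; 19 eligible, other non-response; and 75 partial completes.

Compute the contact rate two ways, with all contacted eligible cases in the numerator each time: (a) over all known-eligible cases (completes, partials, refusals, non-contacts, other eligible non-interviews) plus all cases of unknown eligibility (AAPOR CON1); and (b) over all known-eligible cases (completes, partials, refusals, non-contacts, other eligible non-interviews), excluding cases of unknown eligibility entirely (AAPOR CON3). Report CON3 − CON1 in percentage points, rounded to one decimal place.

20.0

Numerator → 483 + 75 + 136 + 19 = 713
Denom → 483 + 75 + 136 + 229 + 19 + 338 = 1280
CON1 = 713 / 1280 = 0.5570
Denom → 483 + 75 + 136 + 229 + 19 = 942
CON3 = 713 / 942 = 0.7569
Difference = 75.69 − 55.70 = 19.99 percentage points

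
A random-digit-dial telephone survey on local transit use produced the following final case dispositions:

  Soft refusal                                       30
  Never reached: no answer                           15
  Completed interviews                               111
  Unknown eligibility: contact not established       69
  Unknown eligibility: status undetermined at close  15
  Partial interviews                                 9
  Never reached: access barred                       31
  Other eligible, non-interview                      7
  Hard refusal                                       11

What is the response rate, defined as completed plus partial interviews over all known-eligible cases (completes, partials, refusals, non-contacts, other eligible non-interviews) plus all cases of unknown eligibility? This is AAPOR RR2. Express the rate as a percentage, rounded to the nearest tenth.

40.3%

Refused = 11 + 30 = 41
No contact after all attempts = 15 + 31 = 46
Eligibility not determined = 69 + 15 = 84
Num → 111 + 9 = 120
Denominator → 111 + 9 + 41 + 46 + 7 + 84 = 298
RR2 = 120 / 298 = 0.4027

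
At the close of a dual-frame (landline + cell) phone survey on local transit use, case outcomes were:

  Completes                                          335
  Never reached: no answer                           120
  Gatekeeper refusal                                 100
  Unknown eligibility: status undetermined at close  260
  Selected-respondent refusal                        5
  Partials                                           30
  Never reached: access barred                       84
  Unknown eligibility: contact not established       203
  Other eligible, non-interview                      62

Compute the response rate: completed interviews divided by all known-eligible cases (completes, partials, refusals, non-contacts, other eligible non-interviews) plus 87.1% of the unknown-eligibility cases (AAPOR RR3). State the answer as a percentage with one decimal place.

29.4%

Refused = 100 + 5 = 105
Non-contacts = 120 + 84 = 204
Eligibility not determined = 203 + 260 = 463
Top → 335
Determined eligible → 335 + 30 + 105 + 204 + 62 = 736
Eligible share of unknowns → 0.8710 × 463 = 403.27
Base → 736 + 403.27 = 1139.27
RR3 = 335 / 1139.27 = 0.2940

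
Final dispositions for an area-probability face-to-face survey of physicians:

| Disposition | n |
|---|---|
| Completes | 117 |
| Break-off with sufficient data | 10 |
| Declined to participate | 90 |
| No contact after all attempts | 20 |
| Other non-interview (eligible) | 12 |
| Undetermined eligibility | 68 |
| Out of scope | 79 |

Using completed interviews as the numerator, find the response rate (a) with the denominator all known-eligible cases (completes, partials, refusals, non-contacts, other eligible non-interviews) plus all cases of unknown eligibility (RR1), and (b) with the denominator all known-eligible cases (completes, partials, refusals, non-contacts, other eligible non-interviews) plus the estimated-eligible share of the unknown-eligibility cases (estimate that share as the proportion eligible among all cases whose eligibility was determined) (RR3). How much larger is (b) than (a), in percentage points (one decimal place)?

2.0

Num → 117
Denom → 117 + 10 + 90 + 20 + 12 + 68 = 317
RR1 = 117 / 317 = 0.3691
Known eligible → 117 + 10 + 90 + 20 + 12 = 249
e = 249 / (249 + 79) = 249 / 328 = 0.7591
e × U → 0.7591 × 68 = 51.62
Denom → 249 + 51.62 = 300.62
RR3 = 117 / 300.62 = 0.3892
Difference = 38.92 − 36.91 = 2.01 percentage points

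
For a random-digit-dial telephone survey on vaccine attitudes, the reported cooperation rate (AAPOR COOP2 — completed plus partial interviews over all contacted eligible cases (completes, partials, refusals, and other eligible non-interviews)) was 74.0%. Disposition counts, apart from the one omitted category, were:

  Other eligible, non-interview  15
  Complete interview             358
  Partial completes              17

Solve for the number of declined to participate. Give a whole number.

117

Numerator → 358 + 17 = 375
COOP2 = 375 / D = 0.740
D = 375 / 0.740 = 506.8
Other denominator terms total 390
declined to participate = 506.8 − 390 ≈ 117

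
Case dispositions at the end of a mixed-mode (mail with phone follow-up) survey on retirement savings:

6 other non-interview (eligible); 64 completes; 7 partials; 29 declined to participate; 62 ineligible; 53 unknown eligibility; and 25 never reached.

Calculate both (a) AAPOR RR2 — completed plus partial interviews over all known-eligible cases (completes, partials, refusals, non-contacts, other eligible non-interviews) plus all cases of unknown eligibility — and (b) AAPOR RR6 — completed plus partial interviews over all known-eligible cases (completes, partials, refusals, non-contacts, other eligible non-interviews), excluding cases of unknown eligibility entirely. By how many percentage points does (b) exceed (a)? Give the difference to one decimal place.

Top → 64 + 7 = 71
Base → 64 + 7 + 29 + 25 + 6 + 53 = 184
RR2 = 71 / 184 = 0.3859
Base → 64 + 7 + 29 + 25 + 6 = 131
RR6 = 71 / 131 = 0.5420
Difference = 54.20 − 38.59 = 15.61 percentage points

15.6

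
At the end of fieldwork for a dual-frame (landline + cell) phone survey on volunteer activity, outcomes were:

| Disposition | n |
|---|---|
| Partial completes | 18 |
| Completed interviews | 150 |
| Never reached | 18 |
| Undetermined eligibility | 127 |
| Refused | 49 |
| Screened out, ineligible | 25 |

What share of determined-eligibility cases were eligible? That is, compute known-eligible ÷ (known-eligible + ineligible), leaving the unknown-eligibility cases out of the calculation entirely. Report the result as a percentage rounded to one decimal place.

90.4%

Known eligible: 150 + 18 + 49 + 18 = 235
e = 235 / (235 + 25) = 235 / 260 = 0.9038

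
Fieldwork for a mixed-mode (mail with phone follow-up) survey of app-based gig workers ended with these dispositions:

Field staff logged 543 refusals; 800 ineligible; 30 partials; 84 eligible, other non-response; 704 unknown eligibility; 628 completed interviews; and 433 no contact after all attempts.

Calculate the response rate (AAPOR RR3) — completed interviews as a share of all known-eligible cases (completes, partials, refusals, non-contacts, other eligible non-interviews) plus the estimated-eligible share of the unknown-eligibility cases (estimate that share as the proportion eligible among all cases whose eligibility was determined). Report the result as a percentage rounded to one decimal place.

28.6%

Top → 628
Determined eligible → 628 + 30 + 543 + 433 + 84 = 1718
e = 1718 / (1718 + 800) = 1718 / 2518 = 0.6823
Estimated eligible among unknowns → 0.6823 × 704 = 480.34
Denom → 1718 + 480.34 = 2198.34
RR3 = 628 / 2198.34 = 0.2857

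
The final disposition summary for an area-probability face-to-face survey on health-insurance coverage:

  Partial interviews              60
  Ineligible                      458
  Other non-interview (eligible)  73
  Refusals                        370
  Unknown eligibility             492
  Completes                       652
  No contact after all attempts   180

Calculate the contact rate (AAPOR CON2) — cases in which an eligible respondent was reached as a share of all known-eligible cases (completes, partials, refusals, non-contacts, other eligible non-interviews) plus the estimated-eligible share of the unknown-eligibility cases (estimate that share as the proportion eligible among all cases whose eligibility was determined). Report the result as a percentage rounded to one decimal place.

Num: 652 + 60 + 370 + 73 = 1155
Known eligible: 652 + 60 + 370 + 180 + 73 = 1335
e = 1335 / (1335 + 458) = 1335 / 1793 = 0.7446
Estimated eligible among unknowns: 0.7446 × 492 = 366.34
Denom: 1335 + 366.34 = 1701.34
CON2 = 1155 / 1701.34 = 0.6789

67.9%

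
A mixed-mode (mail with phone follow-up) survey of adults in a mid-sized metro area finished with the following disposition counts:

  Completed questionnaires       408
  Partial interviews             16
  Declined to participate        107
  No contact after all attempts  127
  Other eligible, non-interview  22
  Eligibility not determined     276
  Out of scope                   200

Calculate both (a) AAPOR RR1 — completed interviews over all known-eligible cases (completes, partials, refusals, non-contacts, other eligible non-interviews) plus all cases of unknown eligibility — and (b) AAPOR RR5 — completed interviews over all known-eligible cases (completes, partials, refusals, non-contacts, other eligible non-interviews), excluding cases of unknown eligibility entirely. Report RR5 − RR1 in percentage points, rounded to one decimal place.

Top = 408
Denom = 408 + 16 + 107 + 127 + 22 + 276 = 956
RR1 = 408 / 956 = 0.4268
Denom = 408 + 16 + 107 + 127 + 22 = 680
RR5 = 408 / 680 = 0.6000
Difference = 60.00 − 42.68 = 17.32 percentage points

17.3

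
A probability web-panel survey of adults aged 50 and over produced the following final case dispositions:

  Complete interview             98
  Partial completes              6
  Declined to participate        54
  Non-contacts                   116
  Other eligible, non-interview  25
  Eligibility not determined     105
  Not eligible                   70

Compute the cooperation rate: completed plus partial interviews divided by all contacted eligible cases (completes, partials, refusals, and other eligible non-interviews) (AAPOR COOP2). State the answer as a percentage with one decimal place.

Num: 98 + 6 = 104
Base: 98 + 6 + 54 + 25 = 183
COOP2 = 104 / 183 = 0.5683

56.8%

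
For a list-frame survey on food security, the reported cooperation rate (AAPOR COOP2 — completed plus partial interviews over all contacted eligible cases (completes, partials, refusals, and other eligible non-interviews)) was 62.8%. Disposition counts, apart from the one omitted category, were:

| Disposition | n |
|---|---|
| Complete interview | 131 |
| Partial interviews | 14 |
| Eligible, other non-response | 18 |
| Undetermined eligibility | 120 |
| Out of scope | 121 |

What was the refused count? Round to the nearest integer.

Top = 131 + 14 = 145
COOP2 = 145 / D = 0.628
D = 145 / 0.628 = 230.9
Remaining denominator categories sum to 163
refused = 230.9 − 163 ≈ 68

68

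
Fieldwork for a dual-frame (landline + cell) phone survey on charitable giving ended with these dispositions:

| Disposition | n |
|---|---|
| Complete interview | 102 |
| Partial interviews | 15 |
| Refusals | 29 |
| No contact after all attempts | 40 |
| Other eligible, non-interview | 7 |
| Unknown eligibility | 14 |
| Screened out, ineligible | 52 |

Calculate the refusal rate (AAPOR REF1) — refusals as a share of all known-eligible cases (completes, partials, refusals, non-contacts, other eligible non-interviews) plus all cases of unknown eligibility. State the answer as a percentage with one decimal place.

14.0%

Numerator: 29
Denominator: 102 + 15 + 29 + 40 + 7 + 14 = 207
REF1 = 29 / 207 = 0.1401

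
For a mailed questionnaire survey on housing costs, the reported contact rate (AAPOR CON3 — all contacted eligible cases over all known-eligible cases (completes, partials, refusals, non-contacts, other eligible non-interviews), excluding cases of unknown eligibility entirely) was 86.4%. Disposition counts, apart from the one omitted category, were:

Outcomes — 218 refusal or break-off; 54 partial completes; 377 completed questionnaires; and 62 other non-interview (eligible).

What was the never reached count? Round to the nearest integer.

112

Numerator = 377 + 54 + 218 + 62 = 711
CON3 = 711 / D = 0.864
D = 711 / 0.864 = 822.9
Remaining denominator categories sum to 711
never reached = 822.9 − 711 ≈ 112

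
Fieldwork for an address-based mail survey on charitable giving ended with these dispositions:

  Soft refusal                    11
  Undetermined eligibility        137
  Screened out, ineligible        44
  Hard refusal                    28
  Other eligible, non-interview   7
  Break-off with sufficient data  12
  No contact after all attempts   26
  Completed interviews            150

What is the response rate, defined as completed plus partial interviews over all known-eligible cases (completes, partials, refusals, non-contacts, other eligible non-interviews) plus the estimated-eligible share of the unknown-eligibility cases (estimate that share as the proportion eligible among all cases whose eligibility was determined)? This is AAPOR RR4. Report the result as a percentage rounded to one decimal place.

Refusals = 28 + 11 = 39
Top → 150 + 12 = 162
Determined eligible → 150 + 12 + 39 + 26 + 7 = 234
e = 234 / (234 + 44) = 234 / 278 = 0.8417
e × U → 0.8417 × 137 = 115.31
Base → 234 + 115.31 = 349.31
RR4 = 162 / 349.31 = 0.4638

46.4%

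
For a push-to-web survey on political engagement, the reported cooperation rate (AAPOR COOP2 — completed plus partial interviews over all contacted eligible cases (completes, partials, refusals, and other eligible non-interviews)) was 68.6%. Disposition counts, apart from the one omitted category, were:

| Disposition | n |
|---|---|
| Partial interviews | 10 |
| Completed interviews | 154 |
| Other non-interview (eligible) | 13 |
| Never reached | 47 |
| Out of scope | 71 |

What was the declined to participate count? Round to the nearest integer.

Num: 154 + 10 = 164
COOP2 = 164 / D = 0.686
D = 164 / 0.686 = 239.1
Remaining denominator categories sum to 177
declined to participate = 239.1 − 177 ≈ 62

62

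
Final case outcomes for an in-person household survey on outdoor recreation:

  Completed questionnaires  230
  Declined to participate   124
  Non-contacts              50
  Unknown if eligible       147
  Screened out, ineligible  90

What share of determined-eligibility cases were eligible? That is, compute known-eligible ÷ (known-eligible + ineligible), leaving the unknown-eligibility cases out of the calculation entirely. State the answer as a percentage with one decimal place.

81.8%

Eligible (known) → 230 + 124 + 50 = 404
e = 404 / (404 + 90) = 404 / 494 = 0.8178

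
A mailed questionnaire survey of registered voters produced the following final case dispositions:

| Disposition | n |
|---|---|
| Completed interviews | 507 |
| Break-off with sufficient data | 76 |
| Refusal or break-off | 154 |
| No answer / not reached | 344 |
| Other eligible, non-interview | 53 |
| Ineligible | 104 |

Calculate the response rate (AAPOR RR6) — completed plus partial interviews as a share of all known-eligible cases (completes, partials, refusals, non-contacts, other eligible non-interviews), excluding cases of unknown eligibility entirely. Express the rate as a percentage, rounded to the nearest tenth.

51.4%

Num: 507 + 76 = 583
Denominator: 507 + 76 + 154 + 344 + 53 = 1134
RR6 = 583 / 1134 = 0.5141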